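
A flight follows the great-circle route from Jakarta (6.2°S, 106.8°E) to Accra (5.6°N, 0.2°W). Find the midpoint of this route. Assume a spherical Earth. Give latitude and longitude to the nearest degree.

≈ 1°S, 53°E

Write both endpoints as unit vectors p₁, p₂ with components (cos φ cos λ, cos φ sin λ, sin φ).
The central angle between the endpoints is δ = arccos(p₁·p₂) ≈ 1.875 rad (107.4°).
Interpolate at f = 1/2 with slerp weights a = sin((1−f)δ)/sin δ ≈ 0.845, b = sin(fδ)/sin δ ≈ 0.845.
p = a·p₁ + b·p₂ ≈ (0.598, 0.801, -0.009); φ = arcsin(p_z) ≈ -0.50°, λ = atan2(p_y, p_x) ≈ 53.26°.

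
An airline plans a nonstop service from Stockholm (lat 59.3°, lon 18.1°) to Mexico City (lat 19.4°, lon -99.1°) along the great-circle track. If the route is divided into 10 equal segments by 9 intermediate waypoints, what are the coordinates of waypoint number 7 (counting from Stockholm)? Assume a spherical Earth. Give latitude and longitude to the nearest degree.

≈ lat 42°, lon -84°

Convert each endpoint to a unit vector on the sphere (x = cos φ cos λ, y = cos φ sin λ, z = sin φ).
The central angle between the endpoints is δ = arccos(p₁·p₂) ≈ 1.505 rad (86.2°).
Interpolate at f = 7/10 with slerp weights a = sin((1−f)δ)/sin δ ≈ 0.437, b = sin(fδ)/sin δ ≈ 0.871.
p = a·p₁ + b·p₂ ≈ (0.082, -0.742, 0.665); φ = arcsin(p_z) ≈ 41.71°, λ = atan2(p_y, p_x) ≈ -83.67°.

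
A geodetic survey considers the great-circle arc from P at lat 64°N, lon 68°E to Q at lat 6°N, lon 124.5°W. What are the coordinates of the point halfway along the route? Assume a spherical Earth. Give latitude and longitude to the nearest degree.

≈ lat 60°N, lon 134°W

Convert each endpoint to a unit vector on the sphere (x = cos φ cos λ, y = cos φ sin λ, z = sin φ).
The central angle between the endpoints is δ = arccos(p₁·p₂) ≈ 1.909 rad (109.4°).
Interpolate at f = 1/2 with slerp weights a = sin((1−f)δ)/sin δ ≈ 0.865, b = sin(fδ)/sin δ ≈ 0.865.
p = a·p₁ + b·p₂ ≈ (-0.345, -0.357, 0.868); φ = arcsin(p_z) ≈ 60.21°, λ = atan2(p_y, p_x) ≈ -134.01°.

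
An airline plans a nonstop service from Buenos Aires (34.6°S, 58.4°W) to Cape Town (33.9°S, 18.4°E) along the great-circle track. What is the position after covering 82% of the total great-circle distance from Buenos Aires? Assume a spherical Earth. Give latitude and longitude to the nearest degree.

The haversine formula gives a central angle δ ≈ 1.078 rad (61.8°) between the endpoints.
Interpolate at f = 0.82 with slerp weights a = sin((1−f)δ)/sin δ ≈ 0.219, b = sin(fδ)/sin δ ≈ 0.878.
p = a·p₁ + b·p₂ ≈ (0.786, 0.076, -0.614); φ = arcsin(p_z) ≈ -37.87°, λ = atan2(p_y, p_x) ≈ 5.56°.

≈ 38°S, 6°E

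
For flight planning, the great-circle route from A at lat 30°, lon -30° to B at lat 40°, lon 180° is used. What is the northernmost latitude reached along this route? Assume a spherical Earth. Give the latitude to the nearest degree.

≈ 70°

The great circle lies in the plane with unit normal n̂ = (p₁ × p₂)/|p₁ × p₂|.
Here n̂_z ≈ -0.343; the vertex latitude is φ_max = arccos|n̂_z| ≈ 69.9°.
Check via Clairaut: cos φ_max = |cos φ₁| · sin C = cos(30.0°)·sin(23.3°) ≈ 0.343, again giving ≈ 69.9°.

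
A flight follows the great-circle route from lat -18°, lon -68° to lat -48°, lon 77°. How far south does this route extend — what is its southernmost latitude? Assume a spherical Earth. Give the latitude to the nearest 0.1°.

≈ -67.6°

The great circle lies in the plane with unit normal n̂ = (p₁ × p₂)/|p₁ × p₂|.
Here n̂_z ≈ +0.382; the vertex latitude is φ_max = arccos|n̂_z| ≈ 67.6°.
Check via Clairaut: cos φ_max = |cos φ₁| · sin C = cos(18.0°)·sin(156.3°) ≈ 0.382, again giving ≈ 67.6°.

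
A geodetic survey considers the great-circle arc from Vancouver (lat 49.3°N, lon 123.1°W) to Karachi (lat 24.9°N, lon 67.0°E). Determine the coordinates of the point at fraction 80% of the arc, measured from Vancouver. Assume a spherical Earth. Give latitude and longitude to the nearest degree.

≈ lat 46°N, lon 70°E

Write both endpoints as unit vectors p₁, p₂ with components (cos φ cos λ, cos φ sin λ, sin φ).
The central angle between the endpoints is δ = arccos(p₁·p₂) ≈ 1.837 rad (105.3°).
Interpolate at f = 0.80 with slerp weights a = sin((1−f)δ)/sin δ ≈ 0.372, b = sin(fδ)/sin δ ≈ 1.031.
p = a·p₁ + b·p₂ ≈ (0.233, 0.658, 0.716); φ = arcsin(p_z) ≈ 45.76°, λ = atan2(p_y, p_x) ≈ 70.50°.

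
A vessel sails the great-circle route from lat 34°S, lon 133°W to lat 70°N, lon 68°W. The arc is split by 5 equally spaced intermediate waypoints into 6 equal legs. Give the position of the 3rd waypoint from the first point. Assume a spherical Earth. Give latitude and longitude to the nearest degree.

≈ lat 20°N, lon 115°W

Write both endpoints as unit vectors p₁, p₂ with components (cos φ cos λ, cos φ sin λ, sin φ).
The central angle between the endpoints is δ = arccos(p₁·p₂) ≈ 1.988 rad (113.9°).
Interpolate at f = 3/6 with slerp weights a = sin((1−f)δ)/sin δ ≈ 0.917, b = sin(fδ)/sin δ ≈ 0.917.
p = a·p₁ + b·p₂ ≈ (-0.401, -0.847, 0.349); φ = arcsin(p_z) ≈ 20.43°, λ = atan2(p_y, p_x) ≈ -115.34°.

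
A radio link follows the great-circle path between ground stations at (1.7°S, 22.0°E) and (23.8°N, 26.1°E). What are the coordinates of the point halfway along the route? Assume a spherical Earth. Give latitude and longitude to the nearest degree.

≈ (11°N, 24°E)

Convert each endpoint to a unit vector on the sphere (x = cos φ cos λ, y = cos φ sin λ, z = sin φ).
The central angle between the endpoints is δ = arccos(p₁·p₂) ≈ 0.450 rad (25.8°).
Interpolate at f = 1/2 with slerp weights a = sin((1−f)δ)/sin δ ≈ 0.513, b = sin(fδ)/sin δ ≈ 0.513.
p = a·p₁ + b·p₂ ≈ (0.897, 0.399, 0.192); φ = arcsin(p_z) ≈ 11.06°, λ = atan2(p_y, p_x) ≈ 23.96°.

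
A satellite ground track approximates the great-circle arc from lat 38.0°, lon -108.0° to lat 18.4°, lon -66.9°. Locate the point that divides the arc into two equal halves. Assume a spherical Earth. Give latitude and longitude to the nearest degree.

Convert each endpoint to a unit vector on the sphere (x = cos φ cos λ, y = cos φ sin λ, z = sin φ).
The central angle between the endpoints is δ = arccos(p₁·p₂) ≈ 0.711 rad (40.7°).
Interpolate at f = 1/2 with slerp weights a = sin((1−f)δ)/sin δ ≈ 0.533, b = sin(fδ)/sin δ ≈ 0.533.
p = a·p₁ + b·p₂ ≈ (0.069, -0.865, 0.497); φ = arcsin(p_z) ≈ 29.78°, λ = atan2(p_y, p_x) ≈ -85.46°.

≈ lat 30°, lon -85°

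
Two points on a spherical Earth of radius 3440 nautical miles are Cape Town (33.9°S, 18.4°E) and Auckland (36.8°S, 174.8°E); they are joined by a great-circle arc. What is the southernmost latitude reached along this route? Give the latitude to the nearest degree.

The great circle lies in the plane with unit normal n̂ = (p₁ × p₂)/|p₁ × p₂|.
Here n̂_z ≈ +0.277; the vertex latitude is φ_max = arccos|n̂_z| ≈ 73.9°.
Check via Clairaut: cos φ_max = |cos φ₁| · sin C = cos(33.9°)·sin(160.5°) ≈ 0.277, again giving ≈ 73.9°.

≈ 74°S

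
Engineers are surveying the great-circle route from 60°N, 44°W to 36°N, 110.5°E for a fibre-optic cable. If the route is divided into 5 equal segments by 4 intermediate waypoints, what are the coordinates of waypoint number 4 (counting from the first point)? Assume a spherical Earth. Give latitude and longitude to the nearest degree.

≈ 52°N, 105°E

Convert each endpoint to a unit vector on the sphere (x = cos φ cos λ, y = cos φ sin λ, z = sin φ).
The central angle between the endpoints is δ = arccos(p₁·p₂) ≈ 1.426 rad (81.7°).
Interpolate at f = 4/5 with slerp weights a = sin((1−f)δ)/sin δ ≈ 0.284, b = sin(fδ)/sin δ ≈ 0.919.
p = a·p₁ + b·p₂ ≈ (-0.158, 0.597, 0.786); φ = arcsin(p_z) ≈ 51.84°, λ = atan2(p_y, p_x) ≈ 104.81°.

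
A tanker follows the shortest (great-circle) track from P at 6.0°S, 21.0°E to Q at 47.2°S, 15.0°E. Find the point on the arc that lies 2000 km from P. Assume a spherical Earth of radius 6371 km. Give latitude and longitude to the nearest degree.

Convert each endpoint to a unit vector on the sphere (x = cos φ cos λ, y = cos φ sin λ, z = sin φ).
The central angle between the endpoints is δ = arccos(p₁·p₂) ≈ 0.725 rad (41.5°). The total great-circle distance is δ·R ≈ 0.725 × 6371 ≈ 4617 km, so the target fraction is f = 2000/4617 ≈ 0.433.
Interpolate at f ≈ 0.433 with slerp weights a = sin((1−f)δ)/sin δ ≈ 0.602, b = sin(fδ)/sin δ ≈ 0.466.
p = a·p₁ + b·p₂ ≈ (0.865, 0.297, -0.405); φ = arcsin(p_z) ≈ -23.88°, λ = atan2(p_y, p_x) ≈ 18.93°.

≈ 24°S, 19°E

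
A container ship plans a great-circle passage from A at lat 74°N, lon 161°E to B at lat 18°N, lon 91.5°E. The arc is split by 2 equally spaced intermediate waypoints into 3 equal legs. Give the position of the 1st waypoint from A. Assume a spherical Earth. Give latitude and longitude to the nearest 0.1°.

≈ lat 59.6°N, lon 114.4°E

Convert each endpoint to a unit vector on the sphere (x = cos φ cos λ, y = cos φ sin λ, z = sin φ).
The central angle between the endpoints is δ = arccos(p₁·p₂) ≈ 1.171 rad (67.1°).
Interpolate at f = 1/3 with slerp weights a = sin((1−f)δ)/sin δ ≈ 0.764, b = sin(fδ)/sin δ ≈ 0.413.
p = a·p₁ + b·p₂ ≈ (-0.209, 0.461, 0.862); φ = arcsin(p_z) ≈ 59.56°, λ = atan2(p_y, p_x) ≈ 114.41°.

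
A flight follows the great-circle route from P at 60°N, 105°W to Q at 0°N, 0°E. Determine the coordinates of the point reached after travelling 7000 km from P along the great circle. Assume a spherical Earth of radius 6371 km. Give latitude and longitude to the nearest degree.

≈ 30°N, 18°W

From cos δ = sin φ₁ sin φ₂ + cos φ₁ cos φ₂ cos Δλ, the central angle is δ ≈ 1.701 rad (97.4°). The total great-circle distance is δ·R ≈ 1.701 × 6371 ≈ 10834 km, so the target fraction is f = 7000/10834 ≈ 0.646.
Interpolate at f ≈ 0.646 with slerp weights a = sin((1−f)δ)/sin δ ≈ 0.571, b = sin(fδ)/sin δ ≈ 0.898.
p = a·p₁ + b·p₂ ≈ (0.824, -0.276, 0.494); φ = arcsin(p_z) ≈ 29.63°, λ = atan2(p_y, p_x) ≈ -18.50°.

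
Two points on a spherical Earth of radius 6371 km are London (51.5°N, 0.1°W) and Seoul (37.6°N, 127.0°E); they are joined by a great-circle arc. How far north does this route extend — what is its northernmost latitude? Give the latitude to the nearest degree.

≈ 66°N

The great circle lies in the plane with unit normal n̂ = (p₁ × p₂)/|p₁ × p₂|.
Here n̂_z ≈ +0.400; the vertex latitude is φ_max = arccos|n̂_z| ≈ 66.4°.
Check via Clairaut: cos φ_max = |cos φ₁| · sin C = cos(51.5°)·sin(40.0°) ≈ 0.400, again giving ≈ 66.4°.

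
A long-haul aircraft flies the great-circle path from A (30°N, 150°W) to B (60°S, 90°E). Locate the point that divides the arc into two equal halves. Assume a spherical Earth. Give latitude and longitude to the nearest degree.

Write both endpoints as unit vectors p₁, p₂ with components (cos φ cos λ, cos φ sin λ, sin φ).
The central angle between the endpoints is δ = arccos(p₁·p₂) ≈ 2.278 rad (130.5°).
Interpolate at f = 1/2 with slerp weights a = sin((1−f)δ)/sin δ ≈ 1.194, b = sin(fδ)/sin δ ≈ 1.194.
p = a·p₁ + b·p₂ ≈ (-0.896, 0.080, -0.437); φ = arcsin(p_z) ≈ -25.92°, λ = atan2(p_y, p_x) ≈ 174.90°.

≈ (26°S, 175°E)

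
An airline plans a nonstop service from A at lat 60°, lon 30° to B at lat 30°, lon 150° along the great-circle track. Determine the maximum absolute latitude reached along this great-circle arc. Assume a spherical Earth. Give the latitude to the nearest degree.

≈ 67°

The great circle lies in the plane with unit normal n̂ = (p₁ × p₂)/|p₁ × p₂|.
Here n̂_z ≈ +0.384; the vertex latitude is φ_max = arccos|n̂_z| ≈ 67.4°.
Check via Clairaut: cos φ_max = |cos φ₁| · sin C = cos(60.0°)·sin(50.2°) ≈ 0.384, again giving ≈ 67.4°.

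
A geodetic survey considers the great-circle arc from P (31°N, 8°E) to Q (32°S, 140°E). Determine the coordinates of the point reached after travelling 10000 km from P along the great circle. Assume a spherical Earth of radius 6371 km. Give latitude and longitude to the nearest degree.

The haversine formula gives a central angle δ ≈ 2.433 rad (139.4°) between the endpoints. The total great-circle distance is δ·R ≈ 2.433 × 6371 ≈ 15501 km, so the target fraction is f = 10000/15501 ≈ 0.645.
Interpolate at f ≈ 0.645 with slerp weights a = sin((1−f)δ)/sin δ ≈ 1.168, b = sin(fδ)/sin δ ≈ 1.537.
p = a·p₁ + b·p₂ ≈ (-0.007, 0.977, -0.213); φ = arcsin(p_z) ≈ -12.28°, λ = atan2(p_y, p_x) ≈ 90.40°.

≈ (12°S, 90°E)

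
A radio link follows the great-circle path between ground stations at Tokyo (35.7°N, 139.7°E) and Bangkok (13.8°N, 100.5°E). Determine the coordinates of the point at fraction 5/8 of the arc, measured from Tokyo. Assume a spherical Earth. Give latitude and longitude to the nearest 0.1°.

Convert each endpoint to a unit vector on the sphere (x = cos φ cos λ, y = cos φ sin λ, z = sin φ).
The central angle between the endpoints is δ = arccos(p₁·p₂) ≈ 0.722 rad (41.4°).
Interpolate at f = 5/8 with slerp weights a = sin((1−f)δ)/sin δ ≈ 0.405, b = sin(fδ)/sin δ ≈ 0.660.
p = a·p₁ + b·p₂ ≈ (-0.367, 0.843, 0.394); φ = arcsin(p_z) ≈ 23.18°, λ = atan2(p_y, p_x) ≈ 113.56°.

≈ (23.2°N, 113.6°E)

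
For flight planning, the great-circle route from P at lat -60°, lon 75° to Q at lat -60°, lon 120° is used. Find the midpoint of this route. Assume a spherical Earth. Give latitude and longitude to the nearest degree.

≈ lat -62°, lon 97°

From cos δ = sin φ₁ sin φ₂ + cos φ₁ cos φ₂ cos Δλ, the central angle is δ ≈ 0.385 rad (22.1°).
Interpolate at f = 1/2 with slerp weights a = sin((1−f)δ)/sin δ ≈ 0.509, b = sin(fδ)/sin δ ≈ 0.509.
p = a·p₁ + b·p₂ ≈ (-0.061, 0.467, -0.882); φ = arcsin(p_z) ≈ -61.92°, λ = atan2(p_y, p_x) ≈ 97.50°.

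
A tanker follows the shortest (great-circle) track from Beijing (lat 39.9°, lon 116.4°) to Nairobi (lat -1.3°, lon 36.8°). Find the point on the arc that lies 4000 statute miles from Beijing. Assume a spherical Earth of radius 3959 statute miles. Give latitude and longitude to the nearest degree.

Convert each endpoint to a unit vector on the sphere (x = cos φ cos λ, y = cos φ sin λ, z = sin φ).
The central angle between the endpoints is δ = arccos(p₁·p₂) ≈ 1.447 rad (82.9°). The total great-circle distance is δ·R ≈ 1.447 × 3959 ≈ 5727 mi, so the target fraction is f = 4000/5727 ≈ 0.698.
Interpolate at f ≈ 0.698 with slerp weights a = sin((1−f)δ)/sin δ ≈ 0.426, b = sin(fδ)/sin δ ≈ 0.854.
p = a·p₁ + b·p₂ ≈ (0.538, 0.804, 0.254); φ = arcsin(p_z) ≈ 14.70°, λ = atan2(p_y, p_x) ≈ 56.20°.

≈ lat 15°, lon 56°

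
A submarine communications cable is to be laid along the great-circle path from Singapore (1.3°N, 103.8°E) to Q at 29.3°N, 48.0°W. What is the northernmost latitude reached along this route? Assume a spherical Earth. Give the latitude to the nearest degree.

The great circle lies in the plane with unit normal n̂ = (p₁ × p₂)/|p₁ × p₂|.
Here n̂_z ≈ -0.631; the vertex latitude is φ_max = arccos|n̂_z| ≈ 50.9°.

≈ 51°N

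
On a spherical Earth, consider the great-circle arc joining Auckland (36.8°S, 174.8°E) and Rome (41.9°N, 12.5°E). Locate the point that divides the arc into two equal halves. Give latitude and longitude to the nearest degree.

≈ 16°N, 107°E

Write both endpoints as unit vectors p₁, p₂ with components (cos φ cos λ, cos φ sin λ, sin φ).
The central angle between the endpoints is δ = arccos(p₁·p₂) ≈ 2.887 rad (165.4°).
Interpolate at f = 1/2 with slerp weights a = sin((1−f)δ)/sin δ ≈ 3.942, b = sin(fδ)/sin δ ≈ 3.942.
p = a·p₁ + b·p₂ ≈ (-0.279, 0.921, 0.271); φ = arcsin(p_z) ≈ 15.74°, λ = atan2(p_y, p_x) ≈ 106.85°.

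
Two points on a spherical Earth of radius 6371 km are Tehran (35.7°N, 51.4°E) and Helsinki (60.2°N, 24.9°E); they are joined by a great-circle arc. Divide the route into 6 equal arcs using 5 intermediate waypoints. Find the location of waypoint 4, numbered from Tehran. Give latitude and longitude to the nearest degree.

Convert each endpoint to a unit vector on the sphere (x = cos φ cos λ, y = cos φ sin λ, z = sin φ).
The central angle between the endpoints is δ = arccos(p₁·p₂) ≈ 0.521 rad (29.8°).
Interpolate at f = 4/6 with slerp weights a = sin((1−f)δ)/sin δ ≈ 0.347, b = sin(fδ)/sin δ ≈ 0.684.
p = a·p₁ + b·p₂ ≈ (0.484, 0.363, 0.796); φ = arcsin(p_z) ≈ 52.75°, λ = atan2(p_y, p_x) ≈ 36.89°.

≈ 53°N, 37°E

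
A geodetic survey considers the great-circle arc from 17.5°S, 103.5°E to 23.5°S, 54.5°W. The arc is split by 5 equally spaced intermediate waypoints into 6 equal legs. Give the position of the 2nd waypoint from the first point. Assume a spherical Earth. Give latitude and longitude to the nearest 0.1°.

The haversine formula gives a central angle δ ≈ 2.334 rad (133.7°) between the endpoints.
Interpolate at f = 2/6 with slerp weights a = sin((1−f)δ)/sin δ ≈ 1.383, b = sin(fδ)/sin δ ≈ 0.971.
p = a·p₁ + b·p₂ ≈ (0.209, 0.558, -0.803); φ = arcsin(p_z) ≈ -53.43°, λ = atan2(p_y, p_x) ≈ 69.46°.

≈ 53.4°S, 69.5°E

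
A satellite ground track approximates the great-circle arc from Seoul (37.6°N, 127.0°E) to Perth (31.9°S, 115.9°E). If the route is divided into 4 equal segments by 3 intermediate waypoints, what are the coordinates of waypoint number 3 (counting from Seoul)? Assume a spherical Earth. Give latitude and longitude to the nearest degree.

Write both endpoints as unit vectors p₁, p₂ with components (cos φ cos λ, cos φ sin λ, sin φ).
The central angle between the endpoints is δ = arccos(p₁·p₂) ≈ 1.226 rad (70.3°).
Interpolate at f = 3/4 with slerp weights a = sin((1−f)δ)/sin δ ≈ 0.321, b = sin(fδ)/sin δ ≈ 0.845.
p = a·p₁ + b·p₂ ≈ (-0.466, 0.848, -0.251); φ = arcsin(p_z) ≈ -14.53°, λ = atan2(p_y, p_x) ≈ 118.80°.

≈ (15°S, 119°E)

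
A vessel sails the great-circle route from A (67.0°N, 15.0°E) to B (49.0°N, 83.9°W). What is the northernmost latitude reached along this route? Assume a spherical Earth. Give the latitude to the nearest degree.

The great circle lies in the plane with unit normal n̂ = (p₁ × p₂)/|p₁ × p₂|.
Here n̂_z ≈ -0.335; the vertex latitude is φ_max = arccos|n̂_z| ≈ 70.4°.

≈ 70°N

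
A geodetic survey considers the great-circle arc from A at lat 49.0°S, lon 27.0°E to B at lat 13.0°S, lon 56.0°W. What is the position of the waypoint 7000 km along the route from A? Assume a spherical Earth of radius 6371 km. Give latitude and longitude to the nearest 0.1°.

≈ lat 22.2°S, lon 46.8°W

Convert each endpoint to a unit vector on the sphere (x = cos φ cos λ, y = cos φ sin λ, z = sin φ).
The central angle between the endpoints is δ = arccos(p₁·p₂) ≈ 1.321 rad (75.7°). The total great-circle distance is δ·R ≈ 1.321 × 6371 ≈ 8413 km, so the target fraction is f = 7000/8413 ≈ 0.832.
Interpolate at f ≈ 0.832 with slerp weights a = sin((1−f)δ)/sin δ ≈ 0.227, b = sin(fδ)/sin δ ≈ 0.919.
p = a·p₁ + b·p₂ ≈ (0.634, -0.675, -0.378); φ = arcsin(p_z) ≈ -22.22°, λ = atan2(p_y, p_x) ≈ -46.81°.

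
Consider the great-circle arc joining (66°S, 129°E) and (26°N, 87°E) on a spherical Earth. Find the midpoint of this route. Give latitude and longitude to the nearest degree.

≈ (21°S, 100°E)

From cos δ = sin φ₁ sin φ₂ + cos φ₁ cos φ₂ cos Δλ, the central angle is δ ≈ 1.700 rad (97.4°).
Interpolate at f = 1/2 with slerp weights a = sin((1−f)δ)/sin δ ≈ 0.758, b = sin(fδ)/sin δ ≈ 0.758.
p = a·p₁ + b·p₂ ≈ (-0.158, 0.919, -0.360); φ = arcsin(p_z) ≈ -21.10°, λ = atan2(p_y, p_x) ≈ 99.77°.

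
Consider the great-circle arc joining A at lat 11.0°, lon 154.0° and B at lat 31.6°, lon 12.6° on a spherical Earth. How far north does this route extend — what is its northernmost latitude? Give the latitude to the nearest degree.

≈ 51°

The great circle lies in the plane with unit normal n̂ = (p₁ × p₂)/|p₁ × p₂|.
Here n̂_z ≈ -0.626; the vertex latitude is φ_max = arccos|n̂_z| ≈ 51.2°.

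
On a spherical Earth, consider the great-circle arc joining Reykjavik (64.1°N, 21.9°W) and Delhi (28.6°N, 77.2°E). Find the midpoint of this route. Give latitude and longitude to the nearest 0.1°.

≈ 56.4°N, 49.1°E

From cos δ = sin φ₁ sin φ₂ + cos φ₁ cos φ₂ cos Δλ, the central angle is δ ≈ 1.192 rad (68.3°).
Interpolate at f = 1/2 with slerp weights a = sin((1−f)δ)/sin δ ≈ 0.604, b = sin(fδ)/sin δ ≈ 0.604.
p = a·p₁ + b·p₂ ≈ (0.362, 0.419, 0.833); φ = arcsin(p_z) ≈ 56.37°, λ = atan2(p_y, p_x) ≈ 49.13°.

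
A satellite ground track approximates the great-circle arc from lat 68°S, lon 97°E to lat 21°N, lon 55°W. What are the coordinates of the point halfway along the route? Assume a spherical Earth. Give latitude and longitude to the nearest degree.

≈ lat 42°S, lon 39°W

Convert each endpoint to a unit vector on the sphere (x = cos φ cos λ, y = cos φ sin λ, z = sin φ).
The central angle between the endpoints is δ = arccos(p₁·p₂) ≈ 2.267 rad (129.9°).
Interpolate at f = 1/2 with slerp weights a = sin((1−f)δ)/sin δ ≈ 1.180, b = sin(fδ)/sin δ ≈ 1.180.
p = a·p₁ + b·p₂ ≈ (0.578, -0.464, -0.671); φ = arcsin(p_z) ≈ -42.17°, λ = atan2(p_y, p_x) ≈ -38.74°.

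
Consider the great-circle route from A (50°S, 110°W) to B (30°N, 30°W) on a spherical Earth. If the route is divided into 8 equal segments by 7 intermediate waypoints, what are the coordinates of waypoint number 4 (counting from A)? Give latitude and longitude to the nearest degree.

≈ (13°S, 63°W)

The haversine formula gives a central angle δ ≈ 1.861 rad (106.6°) between the endpoints.
Interpolate at f = 4/8 with slerp weights a = sin((1−f)δ)/sin δ ≈ 0.837, b = sin(fδ)/sin δ ≈ 0.837.
p = a·p₁ + b·p₂ ≈ (0.444, -0.868, -0.223); φ = arcsin(p_z) ≈ -12.87°, λ = atan2(p_y, p_x) ≈ -62.92°.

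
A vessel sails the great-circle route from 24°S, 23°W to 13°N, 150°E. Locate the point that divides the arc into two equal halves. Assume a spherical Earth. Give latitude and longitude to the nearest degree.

≈ 54°S, 91°E

Convert each endpoint to a unit vector on the sphere (x = cos φ cos λ, y = cos φ sin λ, z = sin φ).
The central angle between the endpoints is δ = arccos(p₁·p₂) ≈ 2.917 rad (167.2°).
Interpolate at f = 1/2 with slerp weights a = sin((1−f)δ)/sin δ ≈ 4.471, b = sin(fδ)/sin δ ≈ 4.471.
p = a·p₁ + b·p₂ ≈ (-0.013, 0.582, -0.813); φ = arcsin(p_z) ≈ -54.37°, λ = atan2(p_y, p_x) ≈ 91.28°.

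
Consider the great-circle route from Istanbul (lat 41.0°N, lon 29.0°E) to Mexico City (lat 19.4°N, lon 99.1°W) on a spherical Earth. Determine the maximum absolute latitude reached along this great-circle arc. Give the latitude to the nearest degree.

The great circle lies in the plane with unit normal n̂ = (p₁ × p₂)/|p₁ × p₂|.
Here n̂_z ≈ -0.574; the vertex latitude is φ_max = arccos|n̂_z| ≈ 54.9°.
Check via Clairaut: cos φ_max = |cos φ₁| · sin C = cos(41.0°)·sin(49.6°) ≈ 0.574, again giving ≈ 54.9°.

≈ 55°N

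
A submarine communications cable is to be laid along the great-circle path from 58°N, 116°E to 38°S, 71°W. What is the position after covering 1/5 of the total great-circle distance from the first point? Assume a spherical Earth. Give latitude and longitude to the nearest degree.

≈ 82°N, 161°W

Convert each endpoint to a unit vector on the sphere (x = cos φ cos λ, y = cos φ sin λ, z = sin φ).
The central angle between the endpoints is δ = arccos(p₁·p₂) ≈ 2.784 rad (159.5°).
Interpolate at f = 1/5 with slerp weights a = sin((1−f)δ)/sin δ ≈ 2.261, b = sin(fδ)/sin δ ≈ 1.508.
p = a·p₁ + b·p₂ ≈ (-0.138, -0.046, 0.989); φ = arcsin(p_z) ≈ 81.60°, λ = atan2(p_y, p_x) ≈ -161.46°.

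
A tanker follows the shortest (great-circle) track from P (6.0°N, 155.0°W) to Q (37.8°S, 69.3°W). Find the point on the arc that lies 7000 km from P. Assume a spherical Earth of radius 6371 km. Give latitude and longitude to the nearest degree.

Write both endpoints as unit vectors p₁, p₂ with components (cos φ cos λ, cos φ sin λ, sin φ).
The central angle between the endpoints is δ = arccos(p₁·p₂) ≈ 1.576 rad (90.3°). The total great-circle distance is δ·R ≈ 1.576 × 6371 ≈ 10040 km, so the target fraction is f = 7000/10040 ≈ 0.697.
Interpolate at f ≈ 0.697 with slerp weights a = sin((1−f)δ)/sin δ ≈ 0.459, b = sin(fδ)/sin δ ≈ 0.891.
p = a·p₁ + b·p₂ ≈ (-0.165, -0.851, -0.498); φ = arcsin(p_z) ≈ -29.86°, λ = atan2(p_y, p_x) ≈ -100.98°.

≈ (30°S, 101°W)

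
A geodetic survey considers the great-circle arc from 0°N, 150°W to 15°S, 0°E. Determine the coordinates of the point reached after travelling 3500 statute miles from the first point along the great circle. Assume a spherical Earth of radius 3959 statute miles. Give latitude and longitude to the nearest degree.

≈ 21°S, 103°W

The haversine formula gives a central angle δ ≈ 2.562 rad (146.8°) between the endpoints. The total great-circle distance is δ·R ≈ 2.562 × 3959 ≈ 10142 mi, so the target fraction is f = 3500/10142 ≈ 0.345.
Interpolate at f ≈ 0.345 with slerp weights a = sin((1−f)δ)/sin δ ≈ 1.815, b = sin(fδ)/sin δ ≈ 1.411.
p = a·p₁ + b·p₂ ≈ (-0.208, -0.907, -0.365); φ = arcsin(p_z) ≈ -21.42°, λ = atan2(p_y, p_x) ≈ -102.93°.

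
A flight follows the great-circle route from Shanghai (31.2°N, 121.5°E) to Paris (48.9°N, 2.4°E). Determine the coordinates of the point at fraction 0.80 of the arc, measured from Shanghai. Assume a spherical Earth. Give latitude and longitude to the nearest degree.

≈ 58°N, 26°E

Convert each endpoint to a unit vector on the sphere (x = cos φ cos λ, y = cos φ sin λ, z = sin φ).
The central angle between the endpoints is δ = arccos(p₁·p₂) ≈ 1.454 rad (83.3°).
Interpolate at f = 0.80 with slerp weights a = sin((1−f)δ)/sin δ ≈ 0.289, b = sin(fδ)/sin δ ≈ 0.924.
p = a·p₁ + b·p₂ ≈ (0.478, 0.236, 0.846); φ = arcsin(p_z) ≈ 57.78°, λ = atan2(p_y, p_x) ≈ 26.27°.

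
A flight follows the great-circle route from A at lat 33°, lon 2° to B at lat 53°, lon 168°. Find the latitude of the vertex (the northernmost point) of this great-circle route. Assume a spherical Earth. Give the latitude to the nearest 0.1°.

The great circle lies in the plane with unit normal n̂ = (p₁ × p₂)/|p₁ × p₂|.
Here n̂_z ≈ +0.122; the vertex latitude is φ_max = arccos|n̂_z| ≈ 83.0°.

≈ 83.0°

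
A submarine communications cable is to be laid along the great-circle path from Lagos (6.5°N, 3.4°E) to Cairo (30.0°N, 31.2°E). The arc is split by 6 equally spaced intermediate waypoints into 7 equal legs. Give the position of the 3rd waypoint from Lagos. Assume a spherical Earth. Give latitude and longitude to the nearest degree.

≈ 17°N, 14°E

From cos δ = sin φ₁ sin φ₂ + cos φ₁ cos φ₂ cos Δλ, the central angle is δ ≈ 0.613 rad (35.1°).
Interpolate at f = 3/7 with slerp weights a = sin((1−f)δ)/sin δ ≈ 0.597, b = sin(fδ)/sin δ ≈ 0.451.
p = a·p₁ + b·p₂ ≈ (0.926, 0.238, 0.293); φ = arcsin(p_z) ≈ 17.05°, λ = atan2(p_y, p_x) ≈ 14.39°.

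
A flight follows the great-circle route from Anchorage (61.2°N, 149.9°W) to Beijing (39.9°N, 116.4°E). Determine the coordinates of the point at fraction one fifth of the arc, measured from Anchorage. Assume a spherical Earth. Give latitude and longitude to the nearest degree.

From cos δ = sin φ₁ sin φ₂ + cos φ₁ cos φ₂ cos Δλ, the central angle is δ ≈ 1.002 rad (57.4°).
Interpolate at f = 1/5 with slerp weights a = sin((1−f)δ)/sin δ ≈ 0.853, b = sin(fδ)/sin δ ≈ 0.236.
p = a·p₁ + b·p₂ ≈ (-0.436, -0.044, 0.899); φ = arcsin(p_z) ≈ 64.01°, λ = atan2(p_y, p_x) ≈ -174.28°.

≈ 64°N, 174°W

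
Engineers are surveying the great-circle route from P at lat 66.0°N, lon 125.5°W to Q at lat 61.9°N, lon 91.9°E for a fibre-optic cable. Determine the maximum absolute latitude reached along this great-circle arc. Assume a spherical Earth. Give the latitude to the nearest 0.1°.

The great circle lies in the plane with unit normal n̂ = (p₁ × p₂)/|p₁ × p₂|.
Here n̂_z ≈ -0.154; the vertex latitude is φ_max = arccos|n̂_z| ≈ 81.2°.
Check via Clairaut: cos φ_max = |cos φ₁| · sin C = cos(66.0°)·sin(22.2°) ≈ 0.154, again giving ≈ 81.2°.

≈ 81.2°N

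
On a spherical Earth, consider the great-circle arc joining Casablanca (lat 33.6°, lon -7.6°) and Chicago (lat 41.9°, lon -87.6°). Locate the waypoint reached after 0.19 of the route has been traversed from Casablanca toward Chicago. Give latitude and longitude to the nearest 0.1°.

Convert each endpoint to a unit vector on the sphere (x = cos φ cos λ, y = cos φ sin λ, z = sin φ).
The central angle between the endpoints is δ = arccos(p₁·p₂) ≈ 1.073 rad (61.5°).
Interpolate at f = 0.19 with slerp weights a = sin((1−f)δ)/sin δ ≈ 0.869, b = sin(fδ)/sin δ ≈ 0.230.
p = a·p₁ + b·p₂ ≈ (0.725, -0.267, 0.635); φ = arcsin(p_z) ≈ 39.42°, λ = atan2(p_y, p_x) ≈ -20.23°.

≈ lat 39.4°, lon -20.2°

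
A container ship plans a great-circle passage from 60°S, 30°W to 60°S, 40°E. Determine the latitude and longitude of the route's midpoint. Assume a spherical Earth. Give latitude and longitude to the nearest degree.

≈ 65°S, 5°E

The haversine formula gives a central angle δ ≈ 0.582 rad (33.3°) between the endpoints.
Interpolate at f = 1/2 with slerp weights a = sin((1−f)δ)/sin δ ≈ 0.522, b = sin(fδ)/sin δ ≈ 0.522.
p = a·p₁ + b·p₂ ≈ (0.426, 0.037, -0.904); φ = arcsin(p_z) ≈ -64.69°, λ = atan2(p_y, p_x) ≈ 5.00°.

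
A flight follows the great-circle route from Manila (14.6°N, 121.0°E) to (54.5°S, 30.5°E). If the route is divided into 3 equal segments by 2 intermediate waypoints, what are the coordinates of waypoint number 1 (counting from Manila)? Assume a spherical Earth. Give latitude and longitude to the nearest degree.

From cos δ = sin φ₁ sin φ₂ + cos φ₁ cos φ₂ cos Δλ, the central angle is δ ≈ 1.782 rad (102.1°).
Interpolate at f = 1/3 with slerp weights a = sin((1−f)δ)/sin δ ≈ 0.949, b = sin(fδ)/sin δ ≈ 0.573.
p = a·p₁ + b·p₂ ≈ (-0.186, 0.956, -0.227); φ = arcsin(p_z) ≈ -13.12°, λ = atan2(p_y, p_x) ≈ 101.04°.

≈ (13°S, 101°E)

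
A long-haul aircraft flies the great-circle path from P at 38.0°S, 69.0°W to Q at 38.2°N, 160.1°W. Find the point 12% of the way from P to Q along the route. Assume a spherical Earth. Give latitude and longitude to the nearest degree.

From cos δ = sin φ₁ sin φ₂ + cos φ₁ cos φ₂ cos Δλ, the central angle is δ ≈ 1.974 rad (113.1°).
Interpolate at f = 0.12 with slerp weights a = sin((1−f)δ)/sin δ ≈ 1.072, b = sin(fδ)/sin δ ≈ 0.255.
p = a·p₁ + b·p₂ ≈ (0.114, -0.857, -0.502); φ = arcsin(p_z) ≈ -30.15°, λ = atan2(p_y, p_x) ≈ -82.41°.

≈ 30°S, 82°W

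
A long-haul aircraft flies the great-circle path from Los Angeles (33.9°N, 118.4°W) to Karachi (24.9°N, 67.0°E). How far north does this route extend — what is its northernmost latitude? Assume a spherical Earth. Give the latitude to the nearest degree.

≈ 85°N

The great circle lies in the plane with unit normal n̂ = (p₁ × p₂)/|p₁ × p₂|.
Here n̂_z ≈ -0.083; the vertex latitude is φ_max = arccos|n̂_z| ≈ 85.3°.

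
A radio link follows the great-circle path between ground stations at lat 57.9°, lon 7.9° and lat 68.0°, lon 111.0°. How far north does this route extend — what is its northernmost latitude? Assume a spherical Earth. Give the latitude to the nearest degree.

≈ 73°

The great circle lies in the plane with unit normal n̂ = (p₁ × p₂)/|p₁ × p₂|.
Here n̂_z ≈ +0.288; the vertex latitude is φ_max = arccos|n̂_z| ≈ 73.2°.
Check via Clairaut: cos φ_max = |cos φ₁| · sin C = cos(57.9°)·sin(32.9°) ≈ 0.288, again giving ≈ 73.2°.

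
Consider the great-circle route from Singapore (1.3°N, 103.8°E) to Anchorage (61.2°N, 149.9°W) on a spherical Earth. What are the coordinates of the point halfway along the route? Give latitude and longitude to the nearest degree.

Convert each endpoint to a unit vector on the sphere (x = cos φ cos λ, y = cos φ sin λ, z = sin φ).
The central angle between the endpoints is δ = arccos(p₁·p₂) ≈ 1.686 rad (96.6°).
Interpolate at f = 1/2 with slerp weights a = sin((1−f)δ)/sin δ ≈ 0.752, b = sin(fδ)/sin δ ≈ 0.752.
p = a·p₁ + b·p₂ ≈ (-0.493, 0.548, 0.676); φ = arcsin(p_z) ≈ 42.52°, λ = atan2(p_y, p_x) ≈ 131.94°.

≈ 43°N, 132°E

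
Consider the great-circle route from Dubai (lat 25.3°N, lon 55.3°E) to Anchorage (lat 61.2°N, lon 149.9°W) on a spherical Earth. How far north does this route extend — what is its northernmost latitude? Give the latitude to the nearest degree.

≈ 79°N

The great circle lies in the plane with unit normal n̂ = (p₁ × p₂)/|p₁ × p₂|.
Here n̂_z ≈ +0.185; the vertex latitude is φ_max = arccos|n̂_z| ≈ 79.3°.
Check via Clairaut: cos φ_max = |cos φ₁| · sin C = cos(25.3°)·sin(11.8°) ≈ 0.185, again giving ≈ 79.3°.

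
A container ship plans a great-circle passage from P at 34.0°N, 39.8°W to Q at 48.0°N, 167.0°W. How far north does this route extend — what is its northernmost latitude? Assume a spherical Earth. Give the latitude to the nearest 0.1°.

≈ 63.7°N

The great circle lies in the plane with unit normal n̂ = (p₁ × p₂)/|p₁ × p₂|.
Here n̂_z ≈ -0.443; the vertex latitude is φ_max = arccos|n̂_z| ≈ 63.7°.
Check via Clairaut: cos φ_max = |cos φ₁| · sin C = cos(34.0°)·sin(32.3°) ≈ 0.443, again giving ≈ 63.7°.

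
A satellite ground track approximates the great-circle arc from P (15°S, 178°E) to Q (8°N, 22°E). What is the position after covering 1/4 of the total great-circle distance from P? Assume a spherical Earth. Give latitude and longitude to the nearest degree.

The haversine formula gives a central angle δ ≈ 2.714 rad (155.5°) between the endpoints.
Interpolate at f = 1/4 with slerp weights a = sin((1−f)δ)/sin δ ≈ 2.155, b = sin(fδ)/sin δ ≈ 1.512.
p = a·p₁ + b·p₂ ≈ (-0.691, 0.634, -0.347); φ = arcsin(p_z) ≈ -20.31°, λ = atan2(p_y, p_x) ≈ 137.49°.

≈ (20°S, 137°E)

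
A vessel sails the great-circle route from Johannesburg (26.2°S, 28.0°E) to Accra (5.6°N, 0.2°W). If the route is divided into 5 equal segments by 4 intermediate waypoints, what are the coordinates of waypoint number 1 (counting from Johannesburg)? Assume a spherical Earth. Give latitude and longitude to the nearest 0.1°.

≈ (20.1°S, 21.7°E)

Convert each endpoint to a unit vector on the sphere (x = cos φ cos λ, y = cos φ sin λ, z = sin φ).
The central angle between the endpoints is δ = arccos(p₁·p₂) ≈ 0.732 rad (41.9°).
Interpolate at f = 1/5 with slerp weights a = sin((1−f)δ)/sin δ ≈ 0.827, b = sin(fδ)/sin δ ≈ 0.218.
p = a·p₁ + b·p₂ ≈ (0.872, 0.348, -0.344); φ = arcsin(p_z) ≈ -20.11°, λ = atan2(p_y, p_x) ≈ 21.72°.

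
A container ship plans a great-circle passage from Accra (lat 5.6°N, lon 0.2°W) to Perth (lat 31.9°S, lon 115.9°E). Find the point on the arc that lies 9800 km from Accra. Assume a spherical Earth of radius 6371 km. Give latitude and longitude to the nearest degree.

≈ lat 32°S, lon 84°E

Write both endpoints as unit vectors p₁, p₂ with components (cos φ cos λ, cos φ sin λ, sin φ).
The central angle between the endpoints is δ = arccos(p₁·p₂) ≈ 2.008 rad (115.0°). The total great-circle distance is δ·R ≈ 2.008 × 6371 ≈ 12792 km, so the target fraction is f = 9800/12792 ≈ 0.766.
Interpolate at f ≈ 0.766 with slerp weights a = sin((1−f)δ)/sin δ ≈ 0.500, b = sin(fδ)/sin δ ≈ 1.103.
p = a·p₁ + b·p₂ ≈ (0.088, 0.841, -0.534); φ = arcsin(p_z) ≈ -32.29°, λ = atan2(p_y, p_x) ≈ 84.02°.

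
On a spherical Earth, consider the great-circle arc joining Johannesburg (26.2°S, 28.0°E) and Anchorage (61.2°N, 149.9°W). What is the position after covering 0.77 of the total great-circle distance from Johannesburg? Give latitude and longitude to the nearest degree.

≈ 85°N, 8°E

Convert each endpoint to a unit vector on the sphere (x = cos φ cos λ, y = cos φ sin λ, z = sin φ).
The central angle between the endpoints is δ = arccos(p₁·p₂) ≈ 2.530 rad (145.0°).
Interpolate at f = 0.77 with slerp weights a = sin((1−f)δ)/sin δ ≈ 0.958, b = sin(fδ)/sin δ ≈ 1.620.
p = a·p₁ + b·p₂ ≈ (0.084, 0.012, 0.996); φ = arcsin(p_z) ≈ 85.15°, λ = atan2(p_y, p_x) ≈ 8.23°.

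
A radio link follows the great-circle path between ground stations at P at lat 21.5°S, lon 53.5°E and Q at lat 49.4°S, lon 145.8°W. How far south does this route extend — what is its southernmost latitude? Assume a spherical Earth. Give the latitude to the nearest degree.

The great circle lies in the plane with unit normal n̂ = (p₁ × p₂)/|p₁ × p₂|.
Here n̂_z ≈ +0.209; the vertex latitude is φ_max = arccos|n̂_z| ≈ 77.9°.
Check via Clairaut: cos φ_max = |cos φ₁| · sin C = cos(21.5°)·sin(167.0°) ≈ 0.209, again giving ≈ 77.9°.

≈ 78°S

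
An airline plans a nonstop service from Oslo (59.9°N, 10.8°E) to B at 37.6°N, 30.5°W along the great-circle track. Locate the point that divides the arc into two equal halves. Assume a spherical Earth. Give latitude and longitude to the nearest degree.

Write both endpoints as unit vectors p₁, p₂ with components (cos φ cos λ, cos φ sin λ, sin φ).
The central angle between the endpoints is δ = arccos(p₁·p₂) ≈ 0.598 rad (34.3°).
Interpolate at f = 1/2 with slerp weights a = sin((1−f)δ)/sin δ ≈ 0.523, b = sin(fδ)/sin δ ≈ 0.523.
p = a·p₁ + b·p₂ ≈ (0.615, -0.161, 0.772); φ = arcsin(p_z) ≈ 50.53°, λ = atan2(p_y, p_x) ≈ -14.69°.

≈ 51°N, 15°W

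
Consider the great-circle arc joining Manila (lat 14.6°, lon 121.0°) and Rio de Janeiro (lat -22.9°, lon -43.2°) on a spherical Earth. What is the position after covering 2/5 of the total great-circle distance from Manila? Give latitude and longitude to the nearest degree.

From cos δ = sin φ₁ sin φ₂ + cos φ₁ cos φ₂ cos Δλ, the central angle is δ ≈ 2.843 rad (162.9°).
Interpolate at f = 2/5 with slerp weights a = sin((1−f)δ)/sin δ ≈ 3.372, b = sin(fδ)/sin δ ≈ 3.088.
p = a·p₁ + b·p₂ ≈ (0.393, 0.850, -0.352); φ = arcsin(p_z) ≈ -20.59°, λ = atan2(p_y, p_x) ≈ 65.16°.

≈ lat -21°, lon 65°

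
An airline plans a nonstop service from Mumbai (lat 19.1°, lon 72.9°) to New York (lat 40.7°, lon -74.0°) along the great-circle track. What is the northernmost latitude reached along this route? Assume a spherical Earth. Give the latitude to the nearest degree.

The great circle lies in the plane with unit normal n̂ = (p₁ × p₂)/|p₁ × p₂|.
Here n̂_z ≈ -0.424; the vertex latitude is φ_max = arccos|n̂_z| ≈ 64.9°.
Check via Clairaut: cos φ_max = |cos φ₁| · sin C = cos(19.1°)·sin(26.7°) ≈ 0.424, again giving ≈ 64.9°.

≈ 65°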